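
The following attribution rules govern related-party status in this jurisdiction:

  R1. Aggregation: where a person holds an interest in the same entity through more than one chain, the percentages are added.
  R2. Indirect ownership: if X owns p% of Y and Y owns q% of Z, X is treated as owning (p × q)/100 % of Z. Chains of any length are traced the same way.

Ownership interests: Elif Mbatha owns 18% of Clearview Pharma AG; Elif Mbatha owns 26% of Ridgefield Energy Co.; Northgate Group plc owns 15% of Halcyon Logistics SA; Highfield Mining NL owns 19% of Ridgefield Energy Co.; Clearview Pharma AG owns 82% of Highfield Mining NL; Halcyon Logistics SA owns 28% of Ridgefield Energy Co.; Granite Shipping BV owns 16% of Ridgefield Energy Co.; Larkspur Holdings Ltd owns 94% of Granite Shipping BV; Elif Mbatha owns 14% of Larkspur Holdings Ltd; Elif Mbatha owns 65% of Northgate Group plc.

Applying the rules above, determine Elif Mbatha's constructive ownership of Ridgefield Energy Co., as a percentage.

Chain via Northgate Group plc → Halcyon Logistics SA (R2): 65% × 15% × 28% = 2.73% of Ridgefield Energy Co.
Chain via Clearview Pharma AG → Highfield Mining NL (R2): 18% × 82% × 19% = 2.8044% of Ridgefield Energy Co.
Chain via Larkspur Holdings Ltd → Granite Shipping BV (R2): 14% × 94% × 16% = 2.1056% of Ridgefield Energy Co.
Direct interest in Ridgefield Energy Co: 26%.
Aggregating (R1): 2.73% + 2.8044% + 2.1056% + 26% = 33.64%.

33.64%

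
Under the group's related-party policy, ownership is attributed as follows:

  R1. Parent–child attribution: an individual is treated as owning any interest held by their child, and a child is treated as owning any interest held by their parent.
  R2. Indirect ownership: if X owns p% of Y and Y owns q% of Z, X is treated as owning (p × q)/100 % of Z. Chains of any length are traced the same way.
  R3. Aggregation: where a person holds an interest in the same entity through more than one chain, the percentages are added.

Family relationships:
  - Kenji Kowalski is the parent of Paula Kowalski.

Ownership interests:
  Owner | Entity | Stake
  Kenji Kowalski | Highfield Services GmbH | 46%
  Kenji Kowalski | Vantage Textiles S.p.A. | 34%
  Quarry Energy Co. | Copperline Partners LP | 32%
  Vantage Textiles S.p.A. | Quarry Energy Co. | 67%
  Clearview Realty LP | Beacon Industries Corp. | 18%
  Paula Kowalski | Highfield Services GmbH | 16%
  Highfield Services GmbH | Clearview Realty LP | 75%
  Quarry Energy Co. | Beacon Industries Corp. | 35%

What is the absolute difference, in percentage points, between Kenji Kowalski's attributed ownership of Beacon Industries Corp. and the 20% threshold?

By parent–child attribution (R1), Kenji Kowalski is treated as also owning Paula Kowalski's interest in Highfield Services GmbH, giving 46% + 16% = 62%.
Chain via Vantage Textiles S.p.A. → Quarry Energy Co. (R2): 34% × 67% × 35% = 7.973% of Beacon Industries Corp.
Chain via Highfield Services GmbH → Clearview Realty LP (R2): 62% × 75% × 18% = 8.37% of Beacon Industries Corp.
Aggregating (R3): 7.973% + 8.37% = 16.343%.
16.343% falls short of the 20% threshold by 3.657 percentage points.

3.657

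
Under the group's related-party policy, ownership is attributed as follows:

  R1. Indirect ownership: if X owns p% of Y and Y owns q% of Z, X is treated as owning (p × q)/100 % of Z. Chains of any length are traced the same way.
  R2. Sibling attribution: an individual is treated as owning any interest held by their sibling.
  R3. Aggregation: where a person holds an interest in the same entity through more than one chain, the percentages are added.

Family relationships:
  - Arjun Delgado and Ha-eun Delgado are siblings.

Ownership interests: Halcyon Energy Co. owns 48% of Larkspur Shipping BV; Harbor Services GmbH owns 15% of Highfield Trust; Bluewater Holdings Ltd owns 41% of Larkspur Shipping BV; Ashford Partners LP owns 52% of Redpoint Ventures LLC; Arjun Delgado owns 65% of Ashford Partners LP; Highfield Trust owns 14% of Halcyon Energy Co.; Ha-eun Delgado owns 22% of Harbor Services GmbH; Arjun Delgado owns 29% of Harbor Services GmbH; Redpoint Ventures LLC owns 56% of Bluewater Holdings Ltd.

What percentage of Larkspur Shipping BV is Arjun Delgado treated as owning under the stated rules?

By sibling attribution (R2), Arjun Delgado is treated as also owning Ha-eun Delgado's interest in Harbor Services GmbH, giving 29% + 22% = 51%.
Chain via Harbor Services GmbH → Highfield Trust → Halcyon Energy Co. (R1): 51% × 15% × 14% × 48% = 0.51408% of Larkspur Shipping BV.
Chain via Ashford Partners LP → Redpoint Ventures LLC → Bluewater Holdings Ltd (R1): 65% × 52% × 56% × 41% = 7.76048% of Larkspur Shipping BV.
Aggregating (R3): 0.51408% + 7.76048% = 8.27456%.

8.27456%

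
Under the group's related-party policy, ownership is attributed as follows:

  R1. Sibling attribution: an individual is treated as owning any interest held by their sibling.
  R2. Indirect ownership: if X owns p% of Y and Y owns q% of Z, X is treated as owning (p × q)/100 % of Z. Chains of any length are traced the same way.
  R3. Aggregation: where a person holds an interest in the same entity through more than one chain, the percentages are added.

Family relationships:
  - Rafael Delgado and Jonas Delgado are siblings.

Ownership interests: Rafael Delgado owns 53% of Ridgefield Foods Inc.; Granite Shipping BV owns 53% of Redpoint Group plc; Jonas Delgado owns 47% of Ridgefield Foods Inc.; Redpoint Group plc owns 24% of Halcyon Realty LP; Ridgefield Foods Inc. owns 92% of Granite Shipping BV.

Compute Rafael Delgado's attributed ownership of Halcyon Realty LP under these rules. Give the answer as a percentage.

By sibling attribution (R1), Rafael Delgado is treated as also owning Jonas Delgado's interest in Ridgefield Foods Inc, giving 53% + 47% = 100%.
Chain via Ridgefield Foods Inc. → Granite Shipping BV → Redpoint Group plc (R2): 100% × 92% × 53% × 24% = 11.7024% of Halcyon Realty LP.

11.7024%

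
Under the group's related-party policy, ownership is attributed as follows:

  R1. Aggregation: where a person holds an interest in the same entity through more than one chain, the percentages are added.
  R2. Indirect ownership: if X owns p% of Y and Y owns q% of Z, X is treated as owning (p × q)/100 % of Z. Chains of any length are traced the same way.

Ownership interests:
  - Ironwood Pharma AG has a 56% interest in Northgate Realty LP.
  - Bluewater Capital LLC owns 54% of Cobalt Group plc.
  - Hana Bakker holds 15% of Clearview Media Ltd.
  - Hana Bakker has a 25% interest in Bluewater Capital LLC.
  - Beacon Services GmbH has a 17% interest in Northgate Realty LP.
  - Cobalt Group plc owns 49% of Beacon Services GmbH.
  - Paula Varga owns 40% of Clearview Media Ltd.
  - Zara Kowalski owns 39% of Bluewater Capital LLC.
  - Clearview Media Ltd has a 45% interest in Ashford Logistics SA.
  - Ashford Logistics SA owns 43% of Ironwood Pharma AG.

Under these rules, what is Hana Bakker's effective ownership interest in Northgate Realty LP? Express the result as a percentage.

2.74995%

Chain via Clearview Media Ltd → Ashford Logistics SA → Ironwood Pharma AG (R2): 15% × 45% × 43% × 56% = 1.6254% of Northgate Realty LP.
Chain via Bluewater Capital LLC → Cobalt Group plc → Beacon Services GmbH (R2): 25% × 54% × 49% × 17% = 1.12455% of Northgate Realty LP.
Aggregating (R1): 1.6254% + 1.12455% = 2.74995%.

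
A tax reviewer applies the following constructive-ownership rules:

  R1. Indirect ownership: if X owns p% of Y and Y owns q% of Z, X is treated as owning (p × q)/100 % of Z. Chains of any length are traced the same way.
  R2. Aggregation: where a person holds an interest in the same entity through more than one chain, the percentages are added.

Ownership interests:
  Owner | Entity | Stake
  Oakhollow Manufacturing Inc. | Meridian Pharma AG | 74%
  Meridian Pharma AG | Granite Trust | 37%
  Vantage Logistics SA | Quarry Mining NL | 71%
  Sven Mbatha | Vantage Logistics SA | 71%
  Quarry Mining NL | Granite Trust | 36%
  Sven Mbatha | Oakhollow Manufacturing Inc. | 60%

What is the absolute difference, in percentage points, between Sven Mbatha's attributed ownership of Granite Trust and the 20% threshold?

Chain via Vantage Logistics SA → Quarry Mining NL (R1): 71% × 71% × 36% = 18.1476% of Granite Trust.
Chain via Oakhollow Manufacturing Inc. → Meridian Pharma AG (R1): 60% × 74% × 37% = 16.428% of Granite Trust.
Aggregating (R2): 18.1476% + 16.428% = 34.5756%.
34.5756% exceeds the 20% threshold by 14.5756 percentage points.

14.5756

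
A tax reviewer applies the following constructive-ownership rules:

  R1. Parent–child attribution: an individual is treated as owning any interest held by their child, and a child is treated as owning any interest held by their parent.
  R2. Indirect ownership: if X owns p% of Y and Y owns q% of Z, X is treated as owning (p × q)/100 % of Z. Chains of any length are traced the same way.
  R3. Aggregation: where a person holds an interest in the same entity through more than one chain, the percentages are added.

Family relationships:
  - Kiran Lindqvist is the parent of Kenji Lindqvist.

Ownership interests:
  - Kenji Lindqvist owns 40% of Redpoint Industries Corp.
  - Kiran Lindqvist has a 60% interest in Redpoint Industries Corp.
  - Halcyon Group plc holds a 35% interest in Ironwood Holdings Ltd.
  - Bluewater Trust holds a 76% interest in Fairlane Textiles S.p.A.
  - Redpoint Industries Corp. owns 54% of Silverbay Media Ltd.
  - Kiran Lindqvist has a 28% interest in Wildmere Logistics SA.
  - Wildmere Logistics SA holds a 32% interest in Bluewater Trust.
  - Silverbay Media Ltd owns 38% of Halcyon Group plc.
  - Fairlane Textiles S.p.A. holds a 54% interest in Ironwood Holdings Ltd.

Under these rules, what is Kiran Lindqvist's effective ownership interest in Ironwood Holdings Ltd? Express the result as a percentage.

10.859184%

By parent–child attribution (R1), Kiran Lindqvist is treated as also owning Kenji Lindqvist's interest in Redpoint Industries Corp, giving 60% + 40% = 100%.
Chain via Wildmere Logistics SA → Bluewater Trust → Fairlane Textiles S.p.A. (R2): 28% × 32% × 76% × 54% = 3.677184% of Ironwood Holdings Ltd.
Chain via Redpoint Industries Corp. → Silverbay Media Ltd → Halcyon Group plc (R2): 100% × 54% × 38% × 35% = 7.182% of Ironwood Holdings Ltd.
Aggregating (R3): 3.677184% + 7.182% = 10.859184%.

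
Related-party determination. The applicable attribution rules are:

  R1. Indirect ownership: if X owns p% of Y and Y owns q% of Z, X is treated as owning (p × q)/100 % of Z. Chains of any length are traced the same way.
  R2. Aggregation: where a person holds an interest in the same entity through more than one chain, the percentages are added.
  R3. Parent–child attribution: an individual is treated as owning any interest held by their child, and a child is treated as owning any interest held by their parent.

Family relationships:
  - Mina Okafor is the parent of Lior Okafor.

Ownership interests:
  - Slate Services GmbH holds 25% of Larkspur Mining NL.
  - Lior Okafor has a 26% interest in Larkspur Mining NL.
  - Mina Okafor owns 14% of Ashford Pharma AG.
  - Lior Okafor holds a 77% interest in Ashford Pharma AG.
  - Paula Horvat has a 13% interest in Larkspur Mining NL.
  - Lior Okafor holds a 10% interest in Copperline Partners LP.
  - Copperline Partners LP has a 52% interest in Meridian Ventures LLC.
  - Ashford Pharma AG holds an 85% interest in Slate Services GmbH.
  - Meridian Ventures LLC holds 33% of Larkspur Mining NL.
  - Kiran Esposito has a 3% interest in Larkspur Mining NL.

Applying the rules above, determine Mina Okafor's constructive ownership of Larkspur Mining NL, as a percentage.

By parent–child attribution (R3), Mina Okafor is treated as also owning Lior Okafor's interest in Ashford Pharma AG, giving 14% + 77% = 91%.
By parent–child attribution (R3), Mina Okafor is treated as owning Lior Okafor's 10% interest in Copperline Partners LP.
By parent–child attribution (R3), Mina Okafor is treated as owning Lior Okafor's 26% interest in Larkspur Mining NL.
Chain via Ashford Pharma AG → Slate Services GmbH (R1): 91% × 85% × 25% = 19.3375% of Larkspur Mining NL.
Chain via Copperline Partners LP → Meridian Ventures LLC (R1): 10% × 52% × 33% = 1.716% of Larkspur Mining NL.
Direct interest in Larkspur Mining NL: 26%.
Aggregating (R2): 19.3375% + 1.716% + 26% = 47.0535%.

47.0535%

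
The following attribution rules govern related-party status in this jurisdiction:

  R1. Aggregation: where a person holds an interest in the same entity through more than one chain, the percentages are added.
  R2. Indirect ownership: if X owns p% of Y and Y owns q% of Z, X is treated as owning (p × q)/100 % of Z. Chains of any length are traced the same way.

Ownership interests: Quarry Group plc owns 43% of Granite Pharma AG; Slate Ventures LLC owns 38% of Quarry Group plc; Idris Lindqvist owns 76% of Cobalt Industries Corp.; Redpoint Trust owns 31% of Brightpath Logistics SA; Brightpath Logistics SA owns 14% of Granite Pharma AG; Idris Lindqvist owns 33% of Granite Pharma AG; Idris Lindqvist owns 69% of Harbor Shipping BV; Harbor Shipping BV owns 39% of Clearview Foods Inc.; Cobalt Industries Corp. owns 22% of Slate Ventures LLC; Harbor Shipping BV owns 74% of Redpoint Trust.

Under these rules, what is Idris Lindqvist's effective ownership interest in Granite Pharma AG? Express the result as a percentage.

Chain via Cobalt Industries Corp. → Slate Ventures LLC → Quarry Group plc (R2): 76% × 22% × 38% × 43% = 2.732048% of Granite Pharma AG.
Chain via Harbor Shipping BV → Redpoint Trust → Brightpath Logistics SA (R2): 69% × 74% × 31% × 14% = 2.216004% of Granite Pharma AG.
Direct interest in Granite Pharma AG: 33%.
Aggregating (R1): 2.732048% + 2.216004% + 33% = 37.948052%.

37.948052%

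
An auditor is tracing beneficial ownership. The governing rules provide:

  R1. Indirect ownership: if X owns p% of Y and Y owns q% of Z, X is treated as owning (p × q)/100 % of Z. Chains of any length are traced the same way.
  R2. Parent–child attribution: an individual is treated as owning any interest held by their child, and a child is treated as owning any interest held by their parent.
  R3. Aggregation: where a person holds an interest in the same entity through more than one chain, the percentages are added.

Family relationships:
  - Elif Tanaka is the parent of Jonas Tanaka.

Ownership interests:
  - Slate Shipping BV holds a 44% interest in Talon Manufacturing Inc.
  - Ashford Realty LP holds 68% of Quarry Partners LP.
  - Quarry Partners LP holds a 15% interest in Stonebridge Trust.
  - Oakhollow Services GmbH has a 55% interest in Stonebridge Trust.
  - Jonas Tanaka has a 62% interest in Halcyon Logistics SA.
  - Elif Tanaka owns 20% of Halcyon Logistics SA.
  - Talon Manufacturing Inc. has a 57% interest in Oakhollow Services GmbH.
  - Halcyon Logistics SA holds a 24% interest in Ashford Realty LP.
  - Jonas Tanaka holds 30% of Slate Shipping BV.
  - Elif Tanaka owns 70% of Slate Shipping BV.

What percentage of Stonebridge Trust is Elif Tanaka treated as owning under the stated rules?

15.80136%

By parent–child attribution (R2), Elif Tanaka is treated as also owning Jonas Tanaka's interest in Slate Shipping BV, giving 70% + 30% = 100%.
By parent–child attribution (R2), Elif Tanaka is treated as also owning Jonas Tanaka's interest in Halcyon Logistics SA, giving 20% + 62% = 82%.
Chain via Slate Shipping BV → Talon Manufacturing Inc. → Oakhollow Services GmbH (R1): 100% × 44% × 57% × 55% = 13.794% of Stonebridge Trust.
Chain via Halcyon Logistics SA → Ashford Realty LP → Quarry Partners LP (R1): 82% × 24% × 68% × 15% = 2.00736% of Stonebridge Trust.
Aggregating (R3): 13.794% + 2.00736% = 15.80136%.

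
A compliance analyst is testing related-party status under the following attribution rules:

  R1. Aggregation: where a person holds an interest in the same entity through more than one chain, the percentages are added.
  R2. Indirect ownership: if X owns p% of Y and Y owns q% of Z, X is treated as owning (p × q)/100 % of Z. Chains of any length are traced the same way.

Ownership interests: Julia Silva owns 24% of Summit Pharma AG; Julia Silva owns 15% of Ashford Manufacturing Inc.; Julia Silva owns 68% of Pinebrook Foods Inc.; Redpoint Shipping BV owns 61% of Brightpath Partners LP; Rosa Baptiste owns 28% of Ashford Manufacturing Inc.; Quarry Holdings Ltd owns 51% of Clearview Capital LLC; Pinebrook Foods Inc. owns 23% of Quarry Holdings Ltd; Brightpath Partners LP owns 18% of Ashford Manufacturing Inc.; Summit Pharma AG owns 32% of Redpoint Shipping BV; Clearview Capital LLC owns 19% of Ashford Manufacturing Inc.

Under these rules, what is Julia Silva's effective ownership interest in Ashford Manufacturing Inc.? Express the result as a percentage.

17.35878%

Chain via Summit Pharma AG → Redpoint Shipping BV → Brightpath Partners LP (R2): 24% × 32% × 61% × 18% = 0.843264% of Ashford Manufacturing Inc.
Chain via Pinebrook Foods Inc. → Quarry Holdings Ltd → Clearview Capital LLC (R2): 68% × 23% × 51% × 19% = 1.515516% of Ashford Manufacturing Inc.
Direct interest in Ashford Manufacturing Inc: 15%.
Aggregating (R1): 0.843264% + 1.515516% + 15% = 17.35878%.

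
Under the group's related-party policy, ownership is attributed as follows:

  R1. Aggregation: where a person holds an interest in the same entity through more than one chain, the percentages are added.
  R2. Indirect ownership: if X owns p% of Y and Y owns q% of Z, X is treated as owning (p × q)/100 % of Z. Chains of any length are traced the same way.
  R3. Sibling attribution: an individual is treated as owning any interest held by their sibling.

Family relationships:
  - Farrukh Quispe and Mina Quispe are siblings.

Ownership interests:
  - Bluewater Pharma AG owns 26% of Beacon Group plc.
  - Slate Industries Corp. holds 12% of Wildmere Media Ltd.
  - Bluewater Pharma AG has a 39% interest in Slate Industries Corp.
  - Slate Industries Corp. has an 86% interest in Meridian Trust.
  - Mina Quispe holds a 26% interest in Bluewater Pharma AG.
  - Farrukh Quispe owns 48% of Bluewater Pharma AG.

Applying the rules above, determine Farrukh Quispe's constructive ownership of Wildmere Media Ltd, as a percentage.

3.4632%

By sibling attribution (R3), Farrukh Quispe is treated as also owning Mina Quispe's interest in Bluewater Pharma AG, giving 48% + 26% = 74%.
Chain via Bluewater Pharma AG → Slate Industries Corp. (R2): 74% × 39% × 12% = 3.4632% of Wildmere Media Ltd.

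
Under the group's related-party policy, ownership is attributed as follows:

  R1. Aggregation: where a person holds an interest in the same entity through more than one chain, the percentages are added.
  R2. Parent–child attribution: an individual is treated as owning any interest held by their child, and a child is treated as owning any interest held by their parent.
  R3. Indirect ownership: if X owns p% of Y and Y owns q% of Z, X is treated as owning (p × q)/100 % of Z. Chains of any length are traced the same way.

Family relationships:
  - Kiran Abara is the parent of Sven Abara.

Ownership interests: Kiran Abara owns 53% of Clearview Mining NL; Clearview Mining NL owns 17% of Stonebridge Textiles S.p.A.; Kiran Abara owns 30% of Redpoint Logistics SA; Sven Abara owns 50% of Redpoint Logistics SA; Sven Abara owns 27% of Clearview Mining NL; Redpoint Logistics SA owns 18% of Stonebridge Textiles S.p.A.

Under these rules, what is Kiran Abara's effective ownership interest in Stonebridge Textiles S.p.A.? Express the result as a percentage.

28%

By parent–child attribution (R2), Kiran Abara is treated as also owning Sven Abara's interest in Clearview Mining NL, giving 53% + 27% = 80%.
By parent–child attribution (R2), Kiran Abara is treated as also owning Sven Abara's interest in Redpoint Logistics SA, giving 30% + 50% = 80%.
Chain via Clearview Mining NL (R3): 80% × 17% = 13.6% of Stonebridge Textiles S.p.A.
Chain via Redpoint Logistics SA (R3): 80% × 18% = 14.4% of Stonebridge Textiles S.p.A.
Aggregating (R1): 13.6% + 14.4% = 28%.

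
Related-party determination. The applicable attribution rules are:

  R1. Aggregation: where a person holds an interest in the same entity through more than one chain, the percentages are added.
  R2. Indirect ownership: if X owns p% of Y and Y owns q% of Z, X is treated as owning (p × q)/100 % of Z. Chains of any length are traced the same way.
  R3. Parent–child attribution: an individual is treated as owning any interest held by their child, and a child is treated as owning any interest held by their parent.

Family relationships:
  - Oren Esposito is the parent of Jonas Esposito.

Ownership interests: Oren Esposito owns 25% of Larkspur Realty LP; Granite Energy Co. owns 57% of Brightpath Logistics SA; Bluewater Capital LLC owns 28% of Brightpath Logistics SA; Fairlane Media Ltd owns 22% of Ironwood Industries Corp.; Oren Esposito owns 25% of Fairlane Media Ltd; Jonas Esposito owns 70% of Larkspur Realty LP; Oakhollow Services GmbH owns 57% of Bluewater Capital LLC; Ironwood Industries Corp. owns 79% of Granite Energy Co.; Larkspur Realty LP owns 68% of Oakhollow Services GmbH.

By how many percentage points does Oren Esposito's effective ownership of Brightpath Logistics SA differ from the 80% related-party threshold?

By parent–child attribution (R3), Oren Esposito is treated as also owning Jonas Esposito's interest in Larkspur Realty LP, giving 25% + 70% = 95%.
Chain via Fairlane Media Ltd → Ironwood Industries Corp. → Granite Energy Co. (R2): 25% × 22% × 79% × 57% = 2.47665% of Brightpath Logistics SA.
Chain via Larkspur Realty LP → Oakhollow Services GmbH → Bluewater Capital LLC (R2): 95% × 68% × 57% × 28% = 10.31016% of Brightpath Logistics SA.
Aggregating (R1): 2.47665% + 10.31016% = 12.78681%.
12.78681% falls short of the 80% threshold by 67.21319 percentage points.

67.21319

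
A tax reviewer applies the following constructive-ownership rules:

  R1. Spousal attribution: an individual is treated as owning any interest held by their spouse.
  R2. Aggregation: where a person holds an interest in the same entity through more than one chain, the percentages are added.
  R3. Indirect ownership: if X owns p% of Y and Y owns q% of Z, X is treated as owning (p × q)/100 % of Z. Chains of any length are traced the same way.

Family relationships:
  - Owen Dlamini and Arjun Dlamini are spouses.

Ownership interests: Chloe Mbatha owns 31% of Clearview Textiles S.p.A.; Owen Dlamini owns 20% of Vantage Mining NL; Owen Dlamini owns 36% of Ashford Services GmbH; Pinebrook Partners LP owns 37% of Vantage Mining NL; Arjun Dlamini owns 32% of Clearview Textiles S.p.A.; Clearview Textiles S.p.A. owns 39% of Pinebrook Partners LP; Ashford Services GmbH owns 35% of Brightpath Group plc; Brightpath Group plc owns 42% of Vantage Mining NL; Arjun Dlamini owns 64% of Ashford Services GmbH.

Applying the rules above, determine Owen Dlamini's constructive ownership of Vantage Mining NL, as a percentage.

39.3176%

By spousal attribution (R1), Owen Dlamini is treated as also owning Arjun Dlamini's interest in Ashford Services GmbH, giving 36% + 64% = 100%.
By spousal attribution (R1), Owen Dlamini is treated as owning Arjun Dlamini's 32% interest in Clearview Textiles S.p.A.
Chain via Ashford Services GmbH → Brightpath Group plc (R3): 100% × 35% × 42% = 14.7% of Vantage Mining NL.
Direct interest in Vantage Mining NL: 20%.
Chain via Clearview Textiles S.p.A. → Pinebrook Partners LP (R3): 32% × 39% × 37% = 4.6176% of Vantage Mining NL.
Aggregating (R2): 14.7% + 20% + 4.6176% = 39.3176%.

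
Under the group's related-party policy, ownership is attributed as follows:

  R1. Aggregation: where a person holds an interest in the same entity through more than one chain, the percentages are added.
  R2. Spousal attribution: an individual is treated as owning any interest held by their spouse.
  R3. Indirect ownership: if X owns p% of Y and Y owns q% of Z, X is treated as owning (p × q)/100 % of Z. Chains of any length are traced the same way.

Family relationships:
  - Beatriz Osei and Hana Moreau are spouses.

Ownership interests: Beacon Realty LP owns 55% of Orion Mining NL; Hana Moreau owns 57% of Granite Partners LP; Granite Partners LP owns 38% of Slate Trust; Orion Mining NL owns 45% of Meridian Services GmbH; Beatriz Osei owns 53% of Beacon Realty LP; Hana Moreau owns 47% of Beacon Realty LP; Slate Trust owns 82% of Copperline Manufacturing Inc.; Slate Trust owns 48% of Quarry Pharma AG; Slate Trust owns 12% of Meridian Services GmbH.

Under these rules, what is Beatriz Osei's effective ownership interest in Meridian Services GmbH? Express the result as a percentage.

By spousal attribution (R2), Beatriz Osei is treated as also owning Hana Moreau's interest in Beacon Realty LP, giving 53% + 47% = 100%.
By spousal attribution (R2), Beatriz Osei is treated as owning Hana Moreau's 57% interest in Granite Partners LP.
Chain via Beacon Realty LP → Orion Mining NL (R3): 100% × 55% × 45% = 24.75% of Meridian Services GmbH.
Chain via Granite Partners LP → Slate Trust (R3): 57% × 38% × 12% = 2.5992% of Meridian Services GmbH.
Aggregating (R1): 24.75% + 2.5992% = 27.3492%.

27.3492%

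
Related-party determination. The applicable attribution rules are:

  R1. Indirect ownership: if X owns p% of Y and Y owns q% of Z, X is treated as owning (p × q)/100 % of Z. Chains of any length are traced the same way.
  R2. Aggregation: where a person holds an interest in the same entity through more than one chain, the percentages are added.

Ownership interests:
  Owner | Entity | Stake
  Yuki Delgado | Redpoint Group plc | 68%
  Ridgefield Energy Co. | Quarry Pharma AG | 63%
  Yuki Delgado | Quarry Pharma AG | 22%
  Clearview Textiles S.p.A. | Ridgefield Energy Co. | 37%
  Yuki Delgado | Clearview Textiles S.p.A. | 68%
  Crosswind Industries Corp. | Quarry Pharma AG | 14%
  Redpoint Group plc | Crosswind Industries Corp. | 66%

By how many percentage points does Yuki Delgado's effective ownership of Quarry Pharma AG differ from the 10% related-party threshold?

34.134

Chain via Redpoint Group plc → Crosswind Industries Corp. (R1): 68% × 66% × 14% = 6.2832% of Quarry Pharma AG.
Chain via Clearview Textiles S.p.A. → Ridgefield Energy Co. (R1): 68% × 37% × 63% = 15.8508% of Quarry Pharma AG.
Direct interest in Quarry Pharma AG: 22%.
Aggregating (R2): 6.2832% + 15.8508% + 22% = 44.134%.
44.134% exceeds the 10% threshold by 34.134 percentage points.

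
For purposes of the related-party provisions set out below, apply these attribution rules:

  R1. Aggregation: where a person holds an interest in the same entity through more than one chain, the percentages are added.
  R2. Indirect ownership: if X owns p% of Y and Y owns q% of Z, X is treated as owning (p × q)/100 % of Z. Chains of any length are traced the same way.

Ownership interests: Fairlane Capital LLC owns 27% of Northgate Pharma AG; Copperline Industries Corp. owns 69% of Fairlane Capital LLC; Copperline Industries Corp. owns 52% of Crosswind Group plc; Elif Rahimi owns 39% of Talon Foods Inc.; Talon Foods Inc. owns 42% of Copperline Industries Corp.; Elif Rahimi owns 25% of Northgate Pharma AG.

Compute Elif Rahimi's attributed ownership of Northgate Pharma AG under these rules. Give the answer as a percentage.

Chain via Talon Foods Inc. → Copperline Industries Corp. → Fairlane Capital LLC (R2): 39% × 42% × 69% × 27% = 3.051594% of Northgate Pharma AG.
Direct interest in Northgate Pharma AG: 25%.
Aggregating (R1): 3.051594% + 25% = 28.051594%.

28.051594%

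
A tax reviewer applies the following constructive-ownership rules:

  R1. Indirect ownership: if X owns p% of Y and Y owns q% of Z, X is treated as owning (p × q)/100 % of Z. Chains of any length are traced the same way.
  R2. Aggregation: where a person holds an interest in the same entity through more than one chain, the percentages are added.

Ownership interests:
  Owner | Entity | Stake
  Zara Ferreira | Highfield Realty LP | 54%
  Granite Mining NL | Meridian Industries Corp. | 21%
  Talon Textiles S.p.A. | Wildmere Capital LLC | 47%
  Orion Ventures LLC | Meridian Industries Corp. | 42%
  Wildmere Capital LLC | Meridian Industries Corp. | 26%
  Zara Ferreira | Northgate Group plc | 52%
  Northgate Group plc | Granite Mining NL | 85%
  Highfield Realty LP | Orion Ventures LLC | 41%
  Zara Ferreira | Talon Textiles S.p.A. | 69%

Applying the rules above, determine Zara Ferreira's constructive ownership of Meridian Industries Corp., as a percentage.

27.0126%

Chain via Northgate Group plc → Granite Mining NL (R1): 52% × 85% × 21% = 9.282% of Meridian Industries Corp.
Chain via Talon Textiles S.p.A. → Wildmere Capital LLC (R1): 69% × 47% × 26% = 8.4318% of Meridian Industries Corp.
Chain via Highfield Realty LP → Orion Ventures LLC (R1): 54% × 41% × 42% = 9.2988% of Meridian Industries Corp.
Aggregating (R2): 9.282% + 8.4318% + 9.2988% = 27.0126%.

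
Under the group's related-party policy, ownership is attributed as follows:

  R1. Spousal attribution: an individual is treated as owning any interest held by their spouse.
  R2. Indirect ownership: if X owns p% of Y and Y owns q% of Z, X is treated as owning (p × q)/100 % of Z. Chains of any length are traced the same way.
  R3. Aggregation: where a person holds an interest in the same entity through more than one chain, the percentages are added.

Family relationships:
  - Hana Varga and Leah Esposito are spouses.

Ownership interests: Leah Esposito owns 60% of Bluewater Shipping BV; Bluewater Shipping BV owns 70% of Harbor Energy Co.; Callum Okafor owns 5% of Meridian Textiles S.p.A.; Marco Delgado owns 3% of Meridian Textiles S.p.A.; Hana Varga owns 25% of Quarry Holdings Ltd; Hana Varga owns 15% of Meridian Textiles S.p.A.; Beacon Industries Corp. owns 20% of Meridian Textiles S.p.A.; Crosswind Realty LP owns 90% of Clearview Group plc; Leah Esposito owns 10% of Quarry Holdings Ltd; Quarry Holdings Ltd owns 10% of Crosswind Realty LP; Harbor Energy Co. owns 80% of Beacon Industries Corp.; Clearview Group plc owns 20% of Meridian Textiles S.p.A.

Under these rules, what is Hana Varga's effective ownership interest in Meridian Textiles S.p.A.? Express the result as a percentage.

By spousal attribution (R1), Hana Varga is treated as also owning Leah Esposito's interest in Quarry Holdings Ltd, giving 25% + 10% = 35%.
By spousal attribution (R1), Hana Varga is treated as owning Leah Esposito's 60% interest in Bluewater Shipping BV.
Chain via Quarry Holdings Ltd → Crosswind Realty LP → Clearview Group plc (R2): 35% × 10% × 90% × 20% = 0.63% of Meridian Textiles S.p.A.
Direct interest in Meridian Textiles S.p.A: 15%.
Chain via Bluewater Shipping BV → Harbor Energy Co. → Beacon Industries Corp. (R2): 60% × 70% × 80% × 20% = 6.72% of Meridian Textiles S.p.A.
Aggregating (R3): 0.63% + 15% + 6.72% = 22.35%.

22.35%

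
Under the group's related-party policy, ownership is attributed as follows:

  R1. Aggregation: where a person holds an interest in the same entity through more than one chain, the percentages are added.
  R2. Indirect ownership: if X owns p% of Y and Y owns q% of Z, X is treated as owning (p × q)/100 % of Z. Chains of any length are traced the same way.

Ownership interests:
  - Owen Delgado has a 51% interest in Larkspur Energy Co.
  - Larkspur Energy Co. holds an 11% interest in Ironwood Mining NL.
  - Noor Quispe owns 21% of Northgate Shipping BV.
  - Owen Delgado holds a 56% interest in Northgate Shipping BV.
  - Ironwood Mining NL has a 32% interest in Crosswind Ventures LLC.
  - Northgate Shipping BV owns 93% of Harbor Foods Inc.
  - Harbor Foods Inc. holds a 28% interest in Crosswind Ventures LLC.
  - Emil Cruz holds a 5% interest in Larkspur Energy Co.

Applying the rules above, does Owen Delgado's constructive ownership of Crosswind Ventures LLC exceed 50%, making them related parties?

Chain via Northgate Shipping BV → Harbor Foods Inc. (R2): 56% × 93% × 28% = 14.5824% of Crosswind Ventures LLC.
Chain via Larkspur Energy Co. → Ironwood Mining NL (R2): 51% × 11% × 32% = 1.7952% of Crosswind Ventures LLC.
Aggregating (R1): 14.5824% + 1.7952% = 16.3776%.
16.3776% does not exceed the 50% threshold, so Owen is not a related party to Crosswind Ventures LLC.

No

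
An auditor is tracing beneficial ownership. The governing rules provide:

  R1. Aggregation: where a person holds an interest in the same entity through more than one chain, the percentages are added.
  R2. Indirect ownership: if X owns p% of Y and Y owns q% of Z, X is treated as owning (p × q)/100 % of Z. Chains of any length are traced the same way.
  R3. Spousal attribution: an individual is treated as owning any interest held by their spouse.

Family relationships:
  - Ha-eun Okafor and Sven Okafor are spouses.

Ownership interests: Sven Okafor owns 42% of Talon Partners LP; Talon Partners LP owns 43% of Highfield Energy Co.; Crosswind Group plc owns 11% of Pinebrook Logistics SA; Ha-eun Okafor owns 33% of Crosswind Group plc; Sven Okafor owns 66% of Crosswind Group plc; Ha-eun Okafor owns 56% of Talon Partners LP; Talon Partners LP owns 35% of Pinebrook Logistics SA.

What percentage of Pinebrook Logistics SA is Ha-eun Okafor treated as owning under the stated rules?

By spousal attribution (R3), Ha-eun Okafor is treated as also owning Sven Okafor's interest in Crosswind Group plc, giving 33% + 66% = 99%.
By spousal attribution (R3), Ha-eun Okafor is treated as also owning Sven Okafor's interest in Talon Partners LP, giving 56% + 42% = 98%.
Chain via Crosswind Group plc (R2): 99% × 11% = 10.89% of Pinebrook Logistics SA.
Chain via Talon Partners LP (R2): 98% × 35% = 34.3% of Pinebrook Logistics SA.
Aggregating (R1): 10.89% + 34.3% = 45.19%.

45.19%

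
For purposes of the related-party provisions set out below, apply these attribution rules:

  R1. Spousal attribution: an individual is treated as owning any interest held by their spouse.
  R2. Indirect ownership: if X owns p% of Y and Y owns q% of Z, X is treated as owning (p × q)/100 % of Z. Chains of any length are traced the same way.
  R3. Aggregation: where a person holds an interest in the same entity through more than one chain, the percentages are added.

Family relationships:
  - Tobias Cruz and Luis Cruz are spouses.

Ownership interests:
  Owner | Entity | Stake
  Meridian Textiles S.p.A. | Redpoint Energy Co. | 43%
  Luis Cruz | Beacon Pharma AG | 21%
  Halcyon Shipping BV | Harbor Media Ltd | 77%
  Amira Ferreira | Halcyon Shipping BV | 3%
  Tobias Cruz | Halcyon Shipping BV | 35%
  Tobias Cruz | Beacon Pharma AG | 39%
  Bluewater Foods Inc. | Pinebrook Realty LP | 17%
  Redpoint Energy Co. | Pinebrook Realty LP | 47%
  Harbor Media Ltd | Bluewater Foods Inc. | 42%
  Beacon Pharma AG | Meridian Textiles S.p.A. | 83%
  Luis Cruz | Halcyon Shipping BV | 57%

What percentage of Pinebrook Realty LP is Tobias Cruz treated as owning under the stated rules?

15.122556%

By spousal attribution (R1), Tobias Cruz is treated as also owning Luis Cruz's interest in Beacon Pharma AG, giving 39% + 21% = 60%.
By spousal attribution (R1), Tobias Cruz is treated as also owning Luis Cruz's interest in Halcyon Shipping BV, giving 35% + 57% = 92%.
Chain via Beacon Pharma AG → Meridian Textiles S.p.A. → Redpoint Energy Co. (R2): 60% × 83% × 43% × 47% = 10.06458% of Pinebrook Realty LP.
Chain via Halcyon Shipping BV → Harbor Media Ltd → Bluewater Foods Inc. (R2): 92% × 77% × 42% × 17% = 5.057976% of Pinebrook Realty LP.
Aggregating (R3): 10.06458% + 5.057976% = 15.122556%.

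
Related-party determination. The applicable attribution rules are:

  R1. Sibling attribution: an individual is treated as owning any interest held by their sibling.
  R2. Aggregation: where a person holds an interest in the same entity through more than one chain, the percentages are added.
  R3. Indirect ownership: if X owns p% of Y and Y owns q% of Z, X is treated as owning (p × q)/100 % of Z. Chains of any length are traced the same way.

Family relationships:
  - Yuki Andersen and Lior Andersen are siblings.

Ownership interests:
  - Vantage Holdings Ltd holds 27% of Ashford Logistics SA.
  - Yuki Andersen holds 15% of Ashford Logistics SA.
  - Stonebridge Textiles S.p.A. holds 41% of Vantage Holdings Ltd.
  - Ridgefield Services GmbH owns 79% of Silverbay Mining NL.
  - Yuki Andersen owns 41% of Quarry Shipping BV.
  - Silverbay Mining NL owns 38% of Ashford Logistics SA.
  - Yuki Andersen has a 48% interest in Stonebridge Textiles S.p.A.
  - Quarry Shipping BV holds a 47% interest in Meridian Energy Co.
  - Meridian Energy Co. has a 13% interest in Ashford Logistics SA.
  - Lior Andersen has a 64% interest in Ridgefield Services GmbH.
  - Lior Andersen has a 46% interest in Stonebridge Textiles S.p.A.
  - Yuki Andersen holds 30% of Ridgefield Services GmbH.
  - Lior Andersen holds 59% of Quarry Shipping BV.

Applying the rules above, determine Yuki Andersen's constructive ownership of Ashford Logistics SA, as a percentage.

By sibling attribution (R1), Yuki Andersen is treated as also owning Lior Andersen's interest in Ridgefield Services GmbH, giving 30% + 64% = 94%.
By sibling attribution (R1), Yuki Andersen is treated as also owning Lior Andersen's interest in Quarry Shipping BV, giving 41% + 59% = 100%.
By sibling attribution (R1), Yuki Andersen is treated as also owning Lior Andersen's interest in Stonebridge Textiles S.p.A, giving 48% + 46% = 94%.
Chain via Ridgefield Services GmbH → Silverbay Mining NL (R3): 94% × 79% × 38% = 28.2188% of Ashford Logistics SA.
Chain via Quarry Shipping BV → Meridian Energy Co. (R3): 100% × 47% × 13% = 6.11% of Ashford Logistics SA.
Chain via Stonebridge Textiles S.p.A. → Vantage Holdings Ltd (R3): 94% × 41% × 27% = 10.4058% of Ashford Logistics SA.
Direct interest in Ashford Logistics SA: 15%.
Aggregating (R2): 28.2188% + 6.11% + 10.4058% + 15% = 59.7346%.

59.7346%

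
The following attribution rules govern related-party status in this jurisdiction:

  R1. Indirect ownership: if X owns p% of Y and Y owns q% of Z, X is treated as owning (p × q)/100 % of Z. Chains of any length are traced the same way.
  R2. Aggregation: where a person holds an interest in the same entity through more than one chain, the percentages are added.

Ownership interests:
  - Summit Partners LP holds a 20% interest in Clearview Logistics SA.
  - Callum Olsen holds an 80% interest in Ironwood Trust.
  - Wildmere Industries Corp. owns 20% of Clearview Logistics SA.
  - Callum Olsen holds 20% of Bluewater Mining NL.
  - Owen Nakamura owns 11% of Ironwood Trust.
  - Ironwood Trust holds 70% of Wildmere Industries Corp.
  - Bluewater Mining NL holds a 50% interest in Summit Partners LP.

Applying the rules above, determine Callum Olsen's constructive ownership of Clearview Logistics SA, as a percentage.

13.2%

Chain via Bluewater Mining NL → Summit Partners LP (R1): 20% × 50% × 20% = 2% of Clearview Logistics SA.
Chain via Ironwood Trust → Wildmere Industries Corp. (R1): 80% × 70% × 20% = 11.2% of Clearview Logistics SA.
Aggregating (R2): 2% + 11.2% = 13.2%.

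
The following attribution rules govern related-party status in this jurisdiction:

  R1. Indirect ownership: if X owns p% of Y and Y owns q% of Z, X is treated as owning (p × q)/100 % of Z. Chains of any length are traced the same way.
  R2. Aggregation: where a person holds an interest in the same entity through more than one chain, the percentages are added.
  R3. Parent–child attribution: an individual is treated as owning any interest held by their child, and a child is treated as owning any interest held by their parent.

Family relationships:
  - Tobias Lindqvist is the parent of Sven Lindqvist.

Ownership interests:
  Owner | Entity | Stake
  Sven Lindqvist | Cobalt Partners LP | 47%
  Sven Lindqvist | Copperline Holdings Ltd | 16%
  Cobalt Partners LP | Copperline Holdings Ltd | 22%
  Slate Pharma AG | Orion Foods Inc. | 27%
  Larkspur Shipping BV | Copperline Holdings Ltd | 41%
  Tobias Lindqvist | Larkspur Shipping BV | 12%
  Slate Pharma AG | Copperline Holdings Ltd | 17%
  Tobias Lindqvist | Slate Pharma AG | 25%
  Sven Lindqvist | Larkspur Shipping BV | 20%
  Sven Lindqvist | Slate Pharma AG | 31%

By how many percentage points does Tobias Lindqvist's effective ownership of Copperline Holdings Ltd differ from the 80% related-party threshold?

31.02

By parent–child attribution (R3), Tobias Lindqvist is treated as also owning Sven Lindqvist's interest in Slate Pharma AG, giving 25% + 31% = 56%.
By parent–child attribution (R3), Tobias Lindqvist is treated as also owning Sven Lindqvist's interest in Larkspur Shipping BV, giving 12% + 20% = 32%.
By parent–child attribution (R3), Tobias Lindqvist is treated as owning Sven Lindqvist's 47% interest in Cobalt Partners LP.
By parent–child attribution (R3), Tobias Lindqvist is treated as owning Sven Lindqvist's 16% interest in Copperline Holdings Ltd.
Chain via Slate Pharma AG (R1): 56% × 17% = 9.52% of Copperline Holdings Ltd.
Chain via Larkspur Shipping BV (R1): 32% × 41% = 13.12% of Copperline Holdings Ltd.
Chain via Cobalt Partners LP (R1): 47% × 22% = 10.34% of Copperline Holdings Ltd.
Direct interest in Copperline Holdings Ltd: 16%.
Aggregating (R2): 9.52% + 13.12% + 10.34% + 16% = 48.98%.
48.98% falls short of the 80% threshold by 31.02 percentage points.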